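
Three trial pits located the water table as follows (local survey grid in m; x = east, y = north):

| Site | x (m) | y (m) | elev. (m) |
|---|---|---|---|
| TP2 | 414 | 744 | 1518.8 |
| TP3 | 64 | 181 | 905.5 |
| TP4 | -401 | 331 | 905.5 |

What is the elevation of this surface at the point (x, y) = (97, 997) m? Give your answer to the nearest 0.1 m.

1655.6 m

Let the plane be z = a·x + b·y + c.
TP3−TP2: −350a − 563b = −613.3;  TP4−TP2: −815a − 413b = −613.3.
Solving gives a = 0.29270, b = 0.90738.
Then c = 1518.8 − a·414 − b·744 = 722.53.
At (97, 997): z = 28.4 + 904.7 + 722.53 = 1655.6 m.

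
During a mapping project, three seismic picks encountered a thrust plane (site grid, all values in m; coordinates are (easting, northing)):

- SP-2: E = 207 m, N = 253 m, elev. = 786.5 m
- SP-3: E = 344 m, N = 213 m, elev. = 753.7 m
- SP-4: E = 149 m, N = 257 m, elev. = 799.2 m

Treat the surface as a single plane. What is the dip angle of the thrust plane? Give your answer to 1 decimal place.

13.0°

Two edge vectors: SP-2→SP-3 = (137, -40, -32.8), SP-2→SP-4 = (-58, 4, 12.7).
Normal n = (SP-2→SP-3) × (SP-2→SP-4) = (-376.8, 162.5, -1772).
So ∂z/∂E = −n_x/n_z = −0.21264 and ∂z/∂N = −n_y/n_z = 0.09170.
Gradient magnitude |∇z| = √(a² + b²) = √(0.04522 + 0.00841) = 0.23157.
True dip = arctan(0.23157) = 13.0°, dipping toward ESE (azimuth ≈ 113°).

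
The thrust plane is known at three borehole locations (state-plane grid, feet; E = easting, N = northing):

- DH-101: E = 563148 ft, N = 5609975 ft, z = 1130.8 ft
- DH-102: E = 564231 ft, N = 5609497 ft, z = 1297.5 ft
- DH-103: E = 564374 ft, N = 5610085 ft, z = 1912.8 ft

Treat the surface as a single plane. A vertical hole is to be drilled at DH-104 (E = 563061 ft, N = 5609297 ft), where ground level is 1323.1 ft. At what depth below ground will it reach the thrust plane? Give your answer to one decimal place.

858.5 ft

Two edge vectors: DH-101→DH-102 = (1083, -478, 166.7), DH-101→DH-103 = (1226, 110, 782).
Normal n = (DH-101→DH-102) × (DH-101→DH-103) = (-392133, -642531.8, 705158).
So ∂z/∂E = −n_x/n_z = 0.556092393 and ∂z/∂N = −n_y/n_z = 0.911188415.
Intercept c from DH-101: 1130.8 − 313162.32 − 5111744.23 = −5423775.74.
At (563061, 5609297): z_contact = 313113.94 + 5111126.44 − 5423775.74 = 464.63 ft.
Depth below ground = 1323.1 − 464.63 = 858.5 ft.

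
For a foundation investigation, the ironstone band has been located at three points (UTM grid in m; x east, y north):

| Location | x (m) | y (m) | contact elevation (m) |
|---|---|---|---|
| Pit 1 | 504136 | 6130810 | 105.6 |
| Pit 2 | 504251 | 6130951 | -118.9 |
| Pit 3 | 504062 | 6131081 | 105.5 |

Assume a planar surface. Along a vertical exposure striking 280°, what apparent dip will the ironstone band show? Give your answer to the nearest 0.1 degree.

53.9°

Let the plane be z = a·x + b·y + c.
Pit 2−Pit 1: 115a + 141b = −224.5;  Pit 3−Pit 1: −74a + 271b = −0.1.
Solving gives a = −1.46218, b = −0.39964.
Unit vector along 280° is (sin 280°, cos 280°) = (-0.9848, 0.1736).
Slope in that direction = a·(-0.9848) + b·(0.1736) = 1.37057.
Apparent dip = arctan|1.37057| = 53.9° (true dip is 56.6°, so apparent ≤ true as expected).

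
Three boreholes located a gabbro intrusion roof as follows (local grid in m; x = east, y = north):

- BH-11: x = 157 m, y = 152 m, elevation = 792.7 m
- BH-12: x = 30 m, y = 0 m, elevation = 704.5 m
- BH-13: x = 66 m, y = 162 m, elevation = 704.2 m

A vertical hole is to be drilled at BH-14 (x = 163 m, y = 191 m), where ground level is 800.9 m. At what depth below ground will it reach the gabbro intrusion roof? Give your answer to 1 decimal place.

10.8 m

Let the plane be z = a·x + b·y + c.
BH-12−BH-11: −127a − 152b = −88.2;  BH-13−BH-11: −91a + 10b = −88.5.
Solving gives a = 0.94915, b = −0.21277.
Then c = 792.7 − a·157 − b·152 = 676.03.
At (163, 191): z_contact = 154.71 − 40.64 + 676.03 = 790.10 m.
Depth below ground = 800.9 − 790.10 = 10.8 m.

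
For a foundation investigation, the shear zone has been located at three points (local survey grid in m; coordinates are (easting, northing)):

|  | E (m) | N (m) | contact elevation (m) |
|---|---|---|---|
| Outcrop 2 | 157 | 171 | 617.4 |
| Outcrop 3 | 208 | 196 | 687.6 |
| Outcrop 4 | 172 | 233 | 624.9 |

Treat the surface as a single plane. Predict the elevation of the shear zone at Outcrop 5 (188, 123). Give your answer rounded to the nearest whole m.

Let the plane be z = a·E + b·N + c.
Outcrop 3−Outcrop 2: 51a + 25b = 70.2;  Outcrop 4−Outcrop 2: 15a + 62b = 7.5.
Solving gives a = 1.49440, b = −0.24058.
Then c = 617.4 − a·157 − b·171 = 423.92.
At (188, 123): z = 280.9 − 29.6 + 423.92 = 675.3 m.

675 m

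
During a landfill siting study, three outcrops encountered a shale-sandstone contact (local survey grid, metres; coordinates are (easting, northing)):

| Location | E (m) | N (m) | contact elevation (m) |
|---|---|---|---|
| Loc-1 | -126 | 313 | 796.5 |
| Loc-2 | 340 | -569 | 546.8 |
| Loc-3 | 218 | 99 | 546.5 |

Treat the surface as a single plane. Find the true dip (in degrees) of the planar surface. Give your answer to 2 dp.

39.82°

Two edge vectors: Loc-1→Loc-2 = (466, -882, -249.7), Loc-1→Loc-3 = (344, -214, -250).
Normal n = (Loc-1→Loc-2) × (Loc-1→Loc-3) = (167064.2, 30603.2, 203684).
So ∂z/∂E = −n_x/n_z = −0.82021 and ∂z/∂N = −n_y/n_z = −0.15025.
Gradient magnitude |∇z| = √(a² + b²) = √(0.67275 + 0.02257) = 0.83386.
True dip = arctan(0.83386) = 39.82°, dipping toward E (azimuth ≈ 080°).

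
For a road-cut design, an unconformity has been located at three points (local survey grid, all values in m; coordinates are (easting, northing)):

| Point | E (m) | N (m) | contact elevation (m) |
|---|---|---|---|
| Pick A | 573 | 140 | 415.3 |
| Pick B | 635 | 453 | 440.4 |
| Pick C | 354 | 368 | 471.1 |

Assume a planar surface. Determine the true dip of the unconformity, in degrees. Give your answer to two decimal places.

10.13°

Let the plane be z = a·E + b·N + c.
Pick B−Pick A: 62a + 313b = 25.1;  Pick C−Pick A: −219a + 228b = 55.8.
Solving gives a = −0.14202, b = 0.10832.
Gradient magnitude |∇z| = √(a² + b²) = √(0.02017 + 0.01173) = 0.17862.
True dip = arctan(0.17862) = 10.13°, dipping toward SE (azimuth ≈ 127°).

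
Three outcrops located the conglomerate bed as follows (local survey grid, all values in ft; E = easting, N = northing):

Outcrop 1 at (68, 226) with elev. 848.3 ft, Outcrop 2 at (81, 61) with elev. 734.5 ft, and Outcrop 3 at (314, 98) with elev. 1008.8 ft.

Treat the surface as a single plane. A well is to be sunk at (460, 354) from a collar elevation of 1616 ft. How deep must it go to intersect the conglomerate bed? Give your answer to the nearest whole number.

Let the plane be z = a·E + b·N + c.
Outcrop 2−Outcrop 1: 13a − 165b = −113.8;  Outcrop 3−Outcrop 1: 246a − 128b = 160.5.
Solving gives a = 1.05454, b = 0.77278.
Then c = 848.3 − a·68 − b·226 = 601.94.
At (460, 354): z_contact = 485.1 + 273.6 + 601.94 = 1360.6 ft.
Depth below ground = 1616 − 1360.6 = 255 ft.

255 ft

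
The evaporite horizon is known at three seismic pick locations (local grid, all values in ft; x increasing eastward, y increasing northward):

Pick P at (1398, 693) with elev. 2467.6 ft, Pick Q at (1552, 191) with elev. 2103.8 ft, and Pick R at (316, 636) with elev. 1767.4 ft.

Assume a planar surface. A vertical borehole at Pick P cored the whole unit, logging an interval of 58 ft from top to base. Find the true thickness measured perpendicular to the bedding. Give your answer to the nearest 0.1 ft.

Let the plane be z = a·x + b·y + c.
Pick Q−Pick P: 154a − 502b = −363.8;  Pick R−Pick P: −1082a − 57b = −700.2.
Solving gives a = 0.59927, b = 0.90854.
|∇z| = √(a²+b²) = 1.08838, so dip δ = arctan(1.08838) = 47.42°.
True thickness = vertical thickness × cos δ = 58 × cos 47.42° = 39.2 ft.

39.2 ft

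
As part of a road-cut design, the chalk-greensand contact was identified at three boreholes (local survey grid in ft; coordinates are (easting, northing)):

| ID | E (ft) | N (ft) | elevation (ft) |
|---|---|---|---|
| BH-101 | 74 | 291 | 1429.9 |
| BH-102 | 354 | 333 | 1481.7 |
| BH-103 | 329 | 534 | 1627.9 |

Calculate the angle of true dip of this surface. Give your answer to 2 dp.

36.52°

Two edge vectors: BH-101→BH-102 = (280, 42, 51.8), BH-101→BH-103 = (255, 243, 198).
Normal n = (BH-101→BH-102) × (BH-101→BH-103) = (-4271.4, -42231, 57330).
So ∂z/∂E = −n_x/n_z = 0.07451 and ∂z/∂N = −n_y/n_z = 0.73663.
Gradient magnitude |∇z| = √(a² + b²) = √(0.00555 + 0.54262) = 0.74039.
True dip = arctan(0.74039) = 36.52°, dipping toward S (azimuth ≈ 186°).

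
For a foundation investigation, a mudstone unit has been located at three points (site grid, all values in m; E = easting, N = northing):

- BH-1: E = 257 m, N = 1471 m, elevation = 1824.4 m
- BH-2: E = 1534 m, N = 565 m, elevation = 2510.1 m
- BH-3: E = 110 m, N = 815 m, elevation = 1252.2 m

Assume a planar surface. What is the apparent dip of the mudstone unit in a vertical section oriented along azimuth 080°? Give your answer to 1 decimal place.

47.6°

Let the plane be z = a·E + b·N + c.
BH-2−BH-1: 1277a − 906b = 685.7;  BH-3−BH-1: −147a − 656b = −572.2.
Solving gives a = 0.99726, b = 0.64879.
Unit vector along 080° is (sin 80°, cos 80°) = (0.9848, 0.1736).
Slope in that direction = a·(0.9848) + b·(0.1736) = 1.09477.
Apparent dip = arctan|1.09477| = 47.6° (true dip is 50.0°, so apparent ≤ true as expected).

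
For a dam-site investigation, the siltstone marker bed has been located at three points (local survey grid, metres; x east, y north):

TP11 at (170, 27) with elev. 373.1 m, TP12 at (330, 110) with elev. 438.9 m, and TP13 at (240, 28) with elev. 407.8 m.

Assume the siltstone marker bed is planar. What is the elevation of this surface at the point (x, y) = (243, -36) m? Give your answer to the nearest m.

Two edge vectors: TP11→TP12 = (160, 83, 65.8), TP11→TP13 = (70, 1, 34.7).
Normal n = (TP11→TP12) × (TP11→TP13) = (2814.3, -946, -5650).
So ∂z/∂x = −n_x/n_z = 0.49811 and ∂z/∂y = −n_y/n_z = −0.16743.
Intercept c from TP11: 373.1 − 84.68 + 4.52 = 292.94.
At (243, -36): z = 121.0 + 6.0 + 292.94 = 420.0 m.

420 m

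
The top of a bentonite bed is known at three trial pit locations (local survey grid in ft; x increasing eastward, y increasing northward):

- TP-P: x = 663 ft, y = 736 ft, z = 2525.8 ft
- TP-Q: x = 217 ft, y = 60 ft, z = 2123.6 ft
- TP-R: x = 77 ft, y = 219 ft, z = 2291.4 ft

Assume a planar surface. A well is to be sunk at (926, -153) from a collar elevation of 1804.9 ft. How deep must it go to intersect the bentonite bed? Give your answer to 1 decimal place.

Let the plane be z = a·x + b·y + c.
TP-Q−TP-P: −446a − 676b = −402.2;  TP-R−TP-P: −586a − 517b = −234.4.
Solving gives a = −0.29889, b = 0.79217.
Then c = 2525.8 − a·663 − b·736 = 2140.93.
At (926, -153): z_contact = −276.78 − 121.20 + 2140.93 = 1742.95 ft.
Depth below ground = 1804.9 − 1742.95 = 61.9 ft.

61.9 ft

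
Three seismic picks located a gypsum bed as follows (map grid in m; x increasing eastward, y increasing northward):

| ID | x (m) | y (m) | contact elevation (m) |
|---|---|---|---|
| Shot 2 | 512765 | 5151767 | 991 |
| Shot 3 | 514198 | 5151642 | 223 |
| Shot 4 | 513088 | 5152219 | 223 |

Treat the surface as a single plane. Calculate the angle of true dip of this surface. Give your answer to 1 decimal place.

Let the plane be z = a·x + b·y + c.
Shot 3−Shot 2: 1433a − 125b = −768;  Shot 4−Shot 2: 323a + 452b = −768.
Solving gives a = −0.64401, b = −1.23891.
Gradient magnitude |∇z| = √(a² + b²) = √(0.41475 + 1.53489) = 1.39629.
True dip = arctan(1.39629) = 54.4°, dipping toward NNE (azimuth ≈ 027°).

54.4°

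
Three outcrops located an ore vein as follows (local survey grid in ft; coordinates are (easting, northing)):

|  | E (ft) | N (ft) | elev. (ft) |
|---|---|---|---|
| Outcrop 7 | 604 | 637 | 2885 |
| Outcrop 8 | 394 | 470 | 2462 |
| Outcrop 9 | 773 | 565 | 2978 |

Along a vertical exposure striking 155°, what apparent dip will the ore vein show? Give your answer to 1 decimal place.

Let the plane be z = a·E + b·N + c.
Outcrop 8−Outcrop 7: −210a − 167b = −423;  Outcrop 9−Outcrop 7: 169a − 72b = 93.
Solving gives a = 1.06100, b = 1.19874.
Unit vector along 155° is (sin 155°, cos 155°) = (0.4226, -0.9063).
Slope in that direction = a·(0.4226) + b·(-0.9063) = −0.63803.
Apparent dip = arctan|0.63803| = 32.5° (true dip is 58.0°, so apparent ≤ true as expected).

32.5°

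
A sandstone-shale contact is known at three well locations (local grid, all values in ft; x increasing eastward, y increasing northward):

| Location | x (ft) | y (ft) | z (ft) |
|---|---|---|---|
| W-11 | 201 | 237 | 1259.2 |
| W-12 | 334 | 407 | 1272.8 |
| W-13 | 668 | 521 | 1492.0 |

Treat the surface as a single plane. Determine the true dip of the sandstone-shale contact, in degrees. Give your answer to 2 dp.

Two edge vectors: W-11→W-12 = (133, 170, 13.6), W-11→W-13 = (467, 284, 232.8).
Normal n = (W-11→W-12) × (W-11→W-13) = (35713.6, -24611.2, -41618).
So ∂z/∂x = −n_x/n_z = 0.85813 and ∂z/∂y = −n_y/n_z = −0.59136.
Gradient magnitude |∇z| = √(a² + b²) = √(0.73638 + 0.34971) = 1.04216.
True dip = arctan(1.04216) = 46.18°, dipping toward NW (azimuth ≈ 305°).

46.18°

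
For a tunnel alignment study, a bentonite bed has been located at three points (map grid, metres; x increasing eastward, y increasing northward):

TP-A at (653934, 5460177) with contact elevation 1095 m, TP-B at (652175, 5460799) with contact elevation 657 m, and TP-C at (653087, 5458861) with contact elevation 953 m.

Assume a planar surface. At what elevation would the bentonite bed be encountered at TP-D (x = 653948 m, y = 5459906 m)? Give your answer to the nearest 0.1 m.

Two edge vectors: TP-A→TP-B = (-1759, 622, -438), TP-A→TP-C = (-847, -1316, -142).
Normal n = (TP-A→TP-B) × (TP-A→TP-C) = (-664732, 121208, 2841678).
So ∂z/∂x = −n_x/n_z = 0.233922352 and ∂z/∂y = −n_y/n_z = −0.042653672.
Intercept c from TP-A: 1095 − 152969.78 + 232896.60 = 81021.82.
At (653948, 5459906): z = 152973.1 − 232885.0 + 81021.82 = 1109.8 m.

1109.8 m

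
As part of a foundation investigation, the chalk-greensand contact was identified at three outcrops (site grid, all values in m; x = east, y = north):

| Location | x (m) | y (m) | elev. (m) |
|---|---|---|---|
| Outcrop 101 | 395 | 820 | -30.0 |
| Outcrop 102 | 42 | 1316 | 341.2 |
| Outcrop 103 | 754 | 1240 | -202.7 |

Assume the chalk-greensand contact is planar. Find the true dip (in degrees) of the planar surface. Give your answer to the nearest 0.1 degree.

Two edge vectors: Outcrop 101→Outcrop 102 = (-353, 496, 371.2), Outcrop 101→Outcrop 103 = (359, 420, -172.7).
Normal n = (Outcrop 101→Outcrop 102) × (Outcrop 101→Outcrop 103) = (-241563.2, 72297.7, -326324).
So ∂z/∂x = −n_x/n_z = −0.74026 and ∂z/∂y = −n_y/n_z = 0.22155.
Gradient magnitude |∇z| = √(a² + b²) = √(0.54798 + 0.04909) = 0.77270.
True dip = arctan(0.77270) = 37.7°, dipping toward ESE (azimuth ≈ 107°).

37.7°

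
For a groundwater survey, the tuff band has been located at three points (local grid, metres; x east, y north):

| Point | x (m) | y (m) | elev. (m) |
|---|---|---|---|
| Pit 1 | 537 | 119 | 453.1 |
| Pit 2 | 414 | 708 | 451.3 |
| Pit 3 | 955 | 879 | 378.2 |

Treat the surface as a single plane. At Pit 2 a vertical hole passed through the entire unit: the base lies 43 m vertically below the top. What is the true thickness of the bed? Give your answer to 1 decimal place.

Two edge vectors: Pit 1→Pit 2 = (-123, 589, -1.8), Pit 1→Pit 3 = (418, 760, -74.9).
Normal n = (Pit 1→Pit 2) × (Pit 1→Pit 3) = (-42748.1, -9965.1, -339682).
So ∂z/∂x = −n_x/n_z = −0.12585 and ∂z/∂y = −n_y/n_z = −0.02934.
|∇z| = √(a²+b²) = 0.12922, so dip δ = arctan(0.12922) = 7.36°.
True thickness = vertical thickness × cos δ = 43 × cos 7.36° = 42.6 m.

42.6 m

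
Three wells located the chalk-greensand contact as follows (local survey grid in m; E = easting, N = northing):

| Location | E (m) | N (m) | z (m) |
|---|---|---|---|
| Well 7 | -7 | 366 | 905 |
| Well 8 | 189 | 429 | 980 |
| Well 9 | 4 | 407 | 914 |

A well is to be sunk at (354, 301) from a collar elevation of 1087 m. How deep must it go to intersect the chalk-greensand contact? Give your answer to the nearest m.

Two edge vectors: Well 7→Well 8 = (196, 63, 75), Well 7→Well 9 = (11, 41, 9).
Normal n = (Well 7→Well 8) × (Well 7→Well 9) = (-2508, -939, 7343).
So ∂z/∂E = −n_x/n_z = 0.34155 and ∂z/∂N = −n_y/n_z = 0.12788.
Intercept c from Well 7: 905 + 2.39 − 46.80 = 860.59.
At (354, 301): z_contact = 120.9 + 38.5 + 860.59 = 1020.0 m.
Depth below ground = 1087 − 1020.0 = 67 m.

67 m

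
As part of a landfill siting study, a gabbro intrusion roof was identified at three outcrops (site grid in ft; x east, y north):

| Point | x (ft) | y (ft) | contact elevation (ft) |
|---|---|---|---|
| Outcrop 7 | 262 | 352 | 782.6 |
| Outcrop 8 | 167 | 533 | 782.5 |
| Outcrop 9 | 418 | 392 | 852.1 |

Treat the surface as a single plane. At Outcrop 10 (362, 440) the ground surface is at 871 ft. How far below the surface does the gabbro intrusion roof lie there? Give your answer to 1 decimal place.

Two edge vectors: Outcrop 7→Outcrop 8 = (-95, 181, -0.1), Outcrop 7→Outcrop 9 = (156, 40, 69.5).
Normal n = (Outcrop 7→Outcrop 8) × (Outcrop 7→Outcrop 9) = (12583.5, 6586.9, -32036).
So ∂z/∂x = −n_x/n_z = 0.39279 and ∂z/∂y = −n_y/n_z = 0.20561.
Intercept c from Outcrop 7: 782.6 − 102.91 − 72.37 = 607.31.
At (362, 440): z_contact = 142.19 + 90.47 + 607.31 = 839.97 ft.
Depth below ground = 871 − 839.97 = 31.0 ft.

31.0 ft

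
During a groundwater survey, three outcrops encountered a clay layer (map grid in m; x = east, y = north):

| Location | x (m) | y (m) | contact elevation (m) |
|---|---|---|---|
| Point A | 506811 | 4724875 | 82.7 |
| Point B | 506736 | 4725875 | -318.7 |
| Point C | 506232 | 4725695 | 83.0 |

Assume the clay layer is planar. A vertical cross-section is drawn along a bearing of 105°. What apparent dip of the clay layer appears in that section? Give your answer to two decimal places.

26.50°

Two edge vectors: Point A→Point B = (-75, 1000, -401.4), Point A→Point C = (-579, 820, 0.3).
Normal n = (Point A→Point B) × (Point A→Point C) = (329448, 232433.1, 517500).
So ∂z/∂x = −n_x/n_z = −0.63661 and ∂z/∂y = −n_y/n_z = −0.44915.
Unit vector along 105° is (sin 105°, cos 105°) = (0.9659, -0.2588).
Slope in that direction = a·(0.9659) + b·(-0.2588) = −0.49867.
Apparent dip = arctan|0.49867| = 26.50° (true dip is 37.9°, so apparent ≤ true as expected).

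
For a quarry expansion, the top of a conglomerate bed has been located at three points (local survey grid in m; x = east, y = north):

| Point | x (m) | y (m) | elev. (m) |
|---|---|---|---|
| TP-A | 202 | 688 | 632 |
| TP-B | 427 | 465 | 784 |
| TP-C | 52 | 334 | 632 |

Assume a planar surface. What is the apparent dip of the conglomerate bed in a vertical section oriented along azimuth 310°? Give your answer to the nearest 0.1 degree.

26.3°

Two edge vectors: TP-A→TP-B = (225, -223, 152), TP-A→TP-C = (-150, -354, 0).
Normal n = (TP-A→TP-B) × (TP-A→TP-C) = (53808, -22800, -113100).
So ∂z/∂x = −n_x/n_z = 0.47576 and ∂z/∂y = −n_y/n_z = −0.20159.
Unit vector along 310° is (sin 310°, cos 310°) = (-0.7660, 0.6428).
Slope in that direction = a·(-0.7660) + b·(0.6428) = −0.49403.
Apparent dip = arctan|0.49403| = 26.3° (true dip is 27.3°, so apparent ≤ true as expected).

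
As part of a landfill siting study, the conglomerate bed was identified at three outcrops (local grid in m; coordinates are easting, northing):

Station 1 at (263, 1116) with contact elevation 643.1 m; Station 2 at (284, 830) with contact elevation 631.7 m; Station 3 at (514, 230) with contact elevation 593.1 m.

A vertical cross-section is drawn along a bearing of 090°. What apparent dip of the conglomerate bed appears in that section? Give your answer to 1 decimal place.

4.5°

Two edge vectors: Station 1→Station 2 = (21, -286, -11.4), Station 1→Station 3 = (251, -886, -50).
Normal n = (Station 1→Station 2) × (Station 1→Station 3) = (4199.6, -1811.4, 53180).
So ∂z/∂easting = −n_x/n_z = −0.07897 and ∂z/∂northing = −n_y/n_z = 0.03406.
Unit vector along 090° is (sin 90°, cos 90°) = (1.0000, 0.0000).
Slope in that direction = a·(1.0000) + b·(0.0000) = −0.07897.
Apparent dip = arctan|0.07897| = 4.5° (true dip is 4.9°, so apparent ≤ true as expected).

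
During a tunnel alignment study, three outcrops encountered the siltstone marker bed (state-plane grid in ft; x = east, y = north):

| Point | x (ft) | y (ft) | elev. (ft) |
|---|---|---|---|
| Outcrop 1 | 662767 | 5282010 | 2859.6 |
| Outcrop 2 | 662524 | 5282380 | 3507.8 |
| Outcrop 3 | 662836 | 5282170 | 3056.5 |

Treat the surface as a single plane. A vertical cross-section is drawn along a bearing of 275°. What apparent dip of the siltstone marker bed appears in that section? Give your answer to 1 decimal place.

Let the plane be z = a·x + b·y + c.
Outcrop 2−Outcrop 1: −243a + 370b = 648.2;  Outcrop 3−Outcrop 1: 69a + 160b = 196.9.
Solving gives a = −0.47910, b = 1.43724.
Unit vector along 275° is (sin 275°, cos 275°) = (-0.9962, 0.0872).
Slope in that direction = a·(-0.9962) + b·(0.0872) = 0.60254.
Apparent dip = arctan|0.60254| = 31.1° (true dip is 56.6°, so apparent ≤ true as expected).

31.1°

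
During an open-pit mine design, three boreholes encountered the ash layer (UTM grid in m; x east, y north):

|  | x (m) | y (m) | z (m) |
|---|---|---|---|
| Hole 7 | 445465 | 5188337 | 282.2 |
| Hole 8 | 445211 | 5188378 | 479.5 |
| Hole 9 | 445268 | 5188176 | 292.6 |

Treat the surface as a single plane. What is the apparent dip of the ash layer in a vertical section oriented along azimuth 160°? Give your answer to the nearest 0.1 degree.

Let the plane be z = a·x + b·y + c.
Hole 8−Hole 7: −254a + 41b = 197.3;  Hole 9−Hole 7: −197a − 161b = 10.4.
Solving gives a = −0.65736, b = 0.73975.
Unit vector along 160° is (sin 160°, cos 160°) = (0.3420, -0.9397).
Slope in that direction = a·(0.3420) + b·(-0.9397) = −0.91997.
Apparent dip = arctan|0.91997| = 42.6° (true dip is 44.7°, so apparent ≤ true as expected).

42.6°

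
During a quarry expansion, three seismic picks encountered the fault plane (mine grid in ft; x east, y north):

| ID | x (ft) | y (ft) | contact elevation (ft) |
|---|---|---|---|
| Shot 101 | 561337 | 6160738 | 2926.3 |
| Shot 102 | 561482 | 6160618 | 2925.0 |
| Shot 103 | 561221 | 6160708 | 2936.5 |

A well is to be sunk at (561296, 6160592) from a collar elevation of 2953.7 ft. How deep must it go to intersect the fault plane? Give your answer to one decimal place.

14.0 ft

Let the plane be z = a·x + b·y + c.
Shot 102−Shot 101: 145a − 120b = −1.3;  Shot 103−Shot 101: −116a − 30b = 10.2.
Solving gives a = −0.069129721, b = −0.072698413.
Then c = 2926.3 − a·561337 − b·6160738 = 489607.24.
At (561296, 6160592): z_contact = −38802.24 − 447865.26 + 489607.24 = 2939.75 ft.
Depth below ground = 2953.7 − 2939.75 = 14.0 ft.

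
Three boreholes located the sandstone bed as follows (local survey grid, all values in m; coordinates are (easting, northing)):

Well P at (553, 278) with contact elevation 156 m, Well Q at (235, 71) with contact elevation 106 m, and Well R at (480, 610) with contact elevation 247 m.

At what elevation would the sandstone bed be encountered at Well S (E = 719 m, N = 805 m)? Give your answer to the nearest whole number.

295 m

Two edge vectors: Well P→Well Q = (-318, -207, -50), Well P→Well R = (-73, 332, 91).
Normal n = (Well P→Well Q) × (Well P→Well R) = (-2237, 32588, -120687).
So ∂z/∂E = −n_x/n_z = −0.01854 and ∂z/∂N = −n_y/n_z = 0.27002.
Intercept c from Well P: 156 + 10.25 − 75.07 = 91.18.
At (719, 805): z = −13.3 + 217.4 + 91.18 = 295.2 m.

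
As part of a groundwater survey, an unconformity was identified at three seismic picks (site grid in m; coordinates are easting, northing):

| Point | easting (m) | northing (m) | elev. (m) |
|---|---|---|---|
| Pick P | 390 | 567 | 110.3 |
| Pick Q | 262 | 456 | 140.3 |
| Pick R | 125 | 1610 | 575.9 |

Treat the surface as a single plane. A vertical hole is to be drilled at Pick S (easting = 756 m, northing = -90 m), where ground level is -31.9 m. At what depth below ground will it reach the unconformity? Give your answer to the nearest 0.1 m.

Let the plane be z = a·easting + b·northing + c.
Pick Q−Pick P: −128a − 111b = 30;  Pick R−Pick P: −265a + 1043b = 465.6.
Solving gives a = −0.509281, b = 0.317009.
Then c = 110.3 − a·390 − b·567 = 129.18.
At (756, -90): z_contact = −385.02 − 28.53 + 129.18 = -284.37 m.
Depth below ground = -31.9 − (-284.37) = 252.5 m.

252.5 m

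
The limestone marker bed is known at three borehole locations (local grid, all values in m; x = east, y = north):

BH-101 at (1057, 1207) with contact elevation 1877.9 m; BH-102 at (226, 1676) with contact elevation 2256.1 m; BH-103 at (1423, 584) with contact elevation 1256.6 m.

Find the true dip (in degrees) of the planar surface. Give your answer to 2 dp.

Two edge vectors: BH-101→BH-102 = (-831, 469, 378.2), BH-101→BH-103 = (366, -623, -621.3).
Normal n = (BH-101→BH-102) × (BH-101→BH-103) = (-55771.1, -377879.1, 346059).
So ∂z/∂x = −n_x/n_z = 0.16116 and ∂z/∂y = −n_y/n_z = 1.09195.
Gradient magnitude |∇z| = √(a² + b²) = √(0.02597 + 1.19235) = 1.10378.
True dip = arctan(1.10378) = 47.82°, dipping toward S (azimuth ≈ 188°).

47.82°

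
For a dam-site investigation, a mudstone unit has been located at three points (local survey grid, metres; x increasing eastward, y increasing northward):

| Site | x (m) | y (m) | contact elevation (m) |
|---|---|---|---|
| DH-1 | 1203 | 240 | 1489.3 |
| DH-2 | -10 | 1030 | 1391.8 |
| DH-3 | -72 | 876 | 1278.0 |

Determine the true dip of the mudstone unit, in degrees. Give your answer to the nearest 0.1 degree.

35.6°

Let the plane be z = a·x + b·y + c.
DH-2−DH-1: −1213a + 790b = −97.5;  DH-3−DH-1: −1275a + 636b = −211.3.
Solving gives a = 0.44497, b = 0.55982.
Gradient magnitude |∇z| = √(a² + b²) = √(0.19800 + 0.31339) = 0.71512.
True dip = arctan(0.71512) = 35.6°, dipping toward SW (azimuth ≈ 218°).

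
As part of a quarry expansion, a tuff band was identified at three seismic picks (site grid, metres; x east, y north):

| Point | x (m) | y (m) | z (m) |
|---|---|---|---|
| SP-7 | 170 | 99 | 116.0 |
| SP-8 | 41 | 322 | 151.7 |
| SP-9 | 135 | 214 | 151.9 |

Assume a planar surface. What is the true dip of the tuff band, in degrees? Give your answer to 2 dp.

Two edge vectors: SP-7→SP-8 = (-129, 223, 35.7), SP-7→SP-9 = (-35, 115, 35.9).
Normal n = (SP-7→SP-8) × (SP-7→SP-9) = (3900.2, 3381.6, -7030).
So ∂z/∂x = −n_x/n_z = 0.55479 and ∂z/∂y = −n_y/n_z = 0.48102.
Gradient magnitude |∇z| = √(a² + b²) = √(0.30780 + 0.23138) = 0.73429.
True dip = arctan(0.73429) = 36.29°, dipping toward SW (azimuth ≈ 229°).

36.29°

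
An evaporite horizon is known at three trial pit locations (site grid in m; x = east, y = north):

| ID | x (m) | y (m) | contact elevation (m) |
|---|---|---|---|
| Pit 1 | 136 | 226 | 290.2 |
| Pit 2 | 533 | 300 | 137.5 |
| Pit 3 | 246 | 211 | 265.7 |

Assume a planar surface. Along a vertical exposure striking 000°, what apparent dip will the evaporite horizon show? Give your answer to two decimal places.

Two edge vectors: Pit 1→Pit 2 = (397, 74, -152.7), Pit 1→Pit 3 = (110, -15, -24.5).
Normal n = (Pit 1→Pit 2) × (Pit 1→Pit 3) = (-4103.5, -7070.5, -14095).
So ∂z/∂x = −n_x/n_z = −0.29113 and ∂z/∂y = −n_y/n_z = −0.50163.
Unit vector along 000° is (sin 0°, cos 0°) = (0.0000, 1.0000).
Slope in that direction = a·(0.0000) + b·(1.0000) = −0.50163.
Apparent dip = arctan|0.50163| = 26.64° (true dip is 30.1°, so apparent ≤ true as expected).

26.64°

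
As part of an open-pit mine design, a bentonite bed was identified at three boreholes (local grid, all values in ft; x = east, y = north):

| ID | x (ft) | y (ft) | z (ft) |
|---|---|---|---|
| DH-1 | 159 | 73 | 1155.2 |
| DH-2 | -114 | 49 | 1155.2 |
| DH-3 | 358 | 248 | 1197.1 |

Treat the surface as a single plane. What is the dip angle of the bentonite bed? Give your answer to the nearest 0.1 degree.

Two edge vectors: DH-1→DH-2 = (-273, -24, 0), DH-1→DH-3 = (199, 175, 41.9).
Normal n = (DH-1→DH-2) × (DH-1→DH-3) = (-1005.6, 11438.7, -42999).
So ∂z/∂x = −n_x/n_z = −0.02339 and ∂z/∂y = −n_y/n_z = 0.26602.
Gradient magnitude |∇z| = √(a² + b²) = √(0.00055 + 0.07077) = 0.26705.
True dip = arctan(0.26705) = 15.0°, dipping toward S (azimuth ≈ 175°).

15.0°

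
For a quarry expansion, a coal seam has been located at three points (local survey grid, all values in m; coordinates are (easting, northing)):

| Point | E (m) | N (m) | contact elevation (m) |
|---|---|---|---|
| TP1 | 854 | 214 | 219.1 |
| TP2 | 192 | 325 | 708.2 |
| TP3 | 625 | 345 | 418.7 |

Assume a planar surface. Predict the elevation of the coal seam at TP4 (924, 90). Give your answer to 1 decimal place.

130.5 m

Two edge vectors: TP1→TP2 = (-662, 111, 489.1), TP1→TP3 = (-229, 131, 199.6).
Normal n = (TP1→TP2) × (TP1→TP3) = (-41916.5, 20131.3, -61303).
So ∂z/∂E = −n_x/n_z = −0.68376 and ∂z/∂N = −n_y/n_z = 0.32839.
Intercept c from TP1: 219.1 + 583.93 − 70.28 = 732.76.
At (924, 90): z = −631.8 + 29.6 + 732.76 = 130.5 m.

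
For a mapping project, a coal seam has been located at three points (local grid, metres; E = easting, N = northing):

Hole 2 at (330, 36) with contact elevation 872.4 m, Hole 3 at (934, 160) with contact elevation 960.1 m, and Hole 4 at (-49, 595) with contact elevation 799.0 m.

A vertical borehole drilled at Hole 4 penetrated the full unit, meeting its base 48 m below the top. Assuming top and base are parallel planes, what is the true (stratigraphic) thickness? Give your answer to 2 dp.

47.44 m

Two edge vectors: Hole 2→Hole 3 = (604, 124, 87.7), Hole 2→Hole 4 = (-379, 559, -73.4).
Normal n = (Hole 2→Hole 3) × (Hole 2→Hole 4) = (-58125.9, 11095.3, 384632).
So ∂z/∂E = −n_x/n_z = 0.15112 and ∂z/∂N = −n_y/n_z = −0.02885.
|∇z| = √(a²+b²) = 0.15385, so dip δ = arctan(0.15385) = 8.75°.
True thickness = vertical thickness × cos δ = 48 × cos 8.75° = 47.44 m.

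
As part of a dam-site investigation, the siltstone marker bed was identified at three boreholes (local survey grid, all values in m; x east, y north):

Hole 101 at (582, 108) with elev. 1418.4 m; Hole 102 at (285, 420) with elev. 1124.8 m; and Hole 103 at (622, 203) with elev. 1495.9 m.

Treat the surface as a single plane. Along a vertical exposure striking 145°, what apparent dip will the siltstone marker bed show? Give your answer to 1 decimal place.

Let the plane be z = a·x + b·y + c.
Hole 102−Hole 101: −297a + 312b = −293.6;  Hole 103−Hole 101: 40a + 95b = 77.5.
Solving gives a = 1.27957, b = 0.27702.
Unit vector along 145° is (sin 145°, cos 145°) = (0.5736, -0.8192).
Slope in that direction = a·(0.5736) + b·(-0.8192) = 0.50700.
Apparent dip = arctan|0.50700| = 26.9° (true dip is 52.6°, so apparent ≤ true as expected).

26.9°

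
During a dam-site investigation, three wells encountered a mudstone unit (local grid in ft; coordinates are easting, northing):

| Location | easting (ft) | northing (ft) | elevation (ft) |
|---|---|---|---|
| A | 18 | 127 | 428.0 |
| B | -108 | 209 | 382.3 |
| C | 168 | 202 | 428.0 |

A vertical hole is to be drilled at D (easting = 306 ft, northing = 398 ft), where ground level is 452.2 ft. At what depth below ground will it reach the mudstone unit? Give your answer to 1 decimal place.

64.2 ft

Two edge vectors: A→B = (-126, 82, -45.7), A→C = (150, 75, 0).
Normal n = (A→B) × (A→C) = (3427.5, -6855, -21750).
So ∂z/∂easting = −n_x/n_z = 0.15759 and ∂z/∂northing = −n_y/n_z = −0.31517.
Intercept c from A: 428 − 2.84 + 40.03 = 465.19.
At (306, 398): z_contact = 48.22 − 125.44 + 465.19 = 387.97 ft.
Depth below ground = 452.2 − 387.97 = 64.2 ft.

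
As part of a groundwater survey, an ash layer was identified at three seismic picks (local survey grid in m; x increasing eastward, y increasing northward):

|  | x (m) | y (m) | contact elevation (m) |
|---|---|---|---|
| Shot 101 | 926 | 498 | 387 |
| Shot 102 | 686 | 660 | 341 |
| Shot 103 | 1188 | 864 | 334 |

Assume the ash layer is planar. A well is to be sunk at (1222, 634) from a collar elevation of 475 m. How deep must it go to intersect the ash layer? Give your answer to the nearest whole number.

Let the plane be z = a·x + b·y + c.
Shot 102−Shot 101: −240a + 162b = −46;  Shot 103−Shot 101: 262a + 366b = −53.
Solving gives a = 0.06332, b = −0.19014.
Then c = 387 − a·926 − b·498 = 423.05.
At (1222, 634): z_contact = 77.4 − 120.5 + 423.05 = 379.9 m.
Depth below ground = 475 − 379.9 = 95 m.

95 m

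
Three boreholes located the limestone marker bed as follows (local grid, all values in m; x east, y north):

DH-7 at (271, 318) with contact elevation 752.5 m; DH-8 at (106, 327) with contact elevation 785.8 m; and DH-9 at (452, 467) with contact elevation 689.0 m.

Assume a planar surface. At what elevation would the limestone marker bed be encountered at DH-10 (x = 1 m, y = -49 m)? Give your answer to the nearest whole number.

872 m

Let the plane be z = a·x + b·y + c.
DH-8−DH-7: −165a + 9b = 33.3;  DH-9−DH-7: 181a + 149b = −63.5.
Solving gives a = −0.21108, b = −0.16976.
Then c = 752.5 − a·271 − b·318 = 863.69.
At (1, -49): z = −0.2 + 8.3 + 863.69 = 871.8 m.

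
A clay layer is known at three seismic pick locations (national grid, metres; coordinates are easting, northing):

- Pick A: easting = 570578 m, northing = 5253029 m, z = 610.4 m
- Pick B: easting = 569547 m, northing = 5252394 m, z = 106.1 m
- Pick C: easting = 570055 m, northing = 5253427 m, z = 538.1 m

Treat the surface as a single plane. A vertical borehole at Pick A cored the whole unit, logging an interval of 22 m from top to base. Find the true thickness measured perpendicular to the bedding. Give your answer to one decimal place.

Two edge vectors: Pick A→Pick B = (-1031, -635, -504.3), Pick A→Pick C = (-523, 398, -72.3).
Normal n = (Pick A→Pick B) × (Pick A→Pick C) = (246621.9, 189207.6, -742443).
So ∂z/∂easting = −n_x/n_z = 0.33218 and ∂z/∂northing = −n_y/n_z = 0.25484.
|∇z| = √(a²+b²) = 0.41867, so dip δ = arctan(0.41867) = 22.72°.
True thickness = vertical thickness × cos δ = 22 × cos 22.72° = 20.3 m.

20.3 m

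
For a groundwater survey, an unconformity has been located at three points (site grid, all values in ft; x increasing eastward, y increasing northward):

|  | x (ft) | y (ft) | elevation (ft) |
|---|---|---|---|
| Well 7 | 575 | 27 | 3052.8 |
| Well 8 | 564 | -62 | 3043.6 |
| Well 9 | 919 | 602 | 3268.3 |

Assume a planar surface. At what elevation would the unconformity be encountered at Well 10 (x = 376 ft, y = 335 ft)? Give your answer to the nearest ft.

Two edge vectors: Well 7→Well 8 = (-11, -89, -9.2), Well 7→Well 9 = (344, 575, 215.5).
Normal n = (Well 7→Well 8) × (Well 7→Well 9) = (-13889.5, -794.3, 24291).
So ∂z/∂x = −n_x/n_z = 0.57180 and ∂z/∂y = −n_y/n_z = 0.03270.
Intercept c from Well 7: 3052.8 − 328.78 − 0.88 = 2723.13.
At (376, 335): z = 215.0 + 11.0 + 2723.13 = 2949.1 ft.

2949 ft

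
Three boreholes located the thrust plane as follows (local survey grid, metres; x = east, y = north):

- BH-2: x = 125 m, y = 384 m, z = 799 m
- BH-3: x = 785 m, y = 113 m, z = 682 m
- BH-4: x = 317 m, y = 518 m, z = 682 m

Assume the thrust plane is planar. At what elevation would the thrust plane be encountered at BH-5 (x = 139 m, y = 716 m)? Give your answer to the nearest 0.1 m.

Two edge vectors: BH-2→BH-3 = (660, -271, -117), BH-2→BH-4 = (192, 134, -117).
Normal n = (BH-2→BH-3) × (BH-2→BH-4) = (47385, 54756, 140472).
So ∂z/∂x = −n_x/n_z = −0.33733 and ∂z/∂y = −n_y/n_z = −0.38980.
Intercept c from BH-2: 799 + 42.17 + 149.68 = 990.85.
At (139, 716): z = −46.9 − 279.1 + 990.85 = 664.9 m.

664.9 m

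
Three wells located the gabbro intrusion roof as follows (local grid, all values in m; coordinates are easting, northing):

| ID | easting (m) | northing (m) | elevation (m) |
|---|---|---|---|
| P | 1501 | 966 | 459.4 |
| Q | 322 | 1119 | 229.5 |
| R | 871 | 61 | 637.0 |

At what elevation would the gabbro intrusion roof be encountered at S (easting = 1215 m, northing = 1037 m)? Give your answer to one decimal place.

393.3 m

Two edge vectors: P→Q = (-1179, 153, -229.9), P→R = (-630, -905, 177.6).
Normal n = (P→Q) × (P→R) = (-180886.7, 354227.4, 1163385).
So ∂z/∂easting = −n_x/n_z = 0.155483 and ∂z/∂northing = −n_y/n_z = −0.304480.
Intercept c from P: 459.4 − 233.38 + 294.13 = 520.15.
At (1215, 1037): z = 188.9 − 315.7 + 520.15 = 393.3 m.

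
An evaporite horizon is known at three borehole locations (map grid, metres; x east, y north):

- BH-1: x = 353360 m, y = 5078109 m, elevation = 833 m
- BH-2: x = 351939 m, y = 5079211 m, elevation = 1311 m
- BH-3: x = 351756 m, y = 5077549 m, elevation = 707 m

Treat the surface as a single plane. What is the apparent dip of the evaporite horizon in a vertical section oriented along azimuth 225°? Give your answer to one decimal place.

12.7°

Two edge vectors: BH-1→BH-2 = (-1421, 1102, 478), BH-1→BH-3 = (-1604, -560, -126).
Normal n = (BH-1→BH-2) × (BH-1→BH-3) = (128828, -945758, 2563368).
So ∂z/∂x = −n_x/n_z = −0.05026 and ∂z/∂y = −n_y/n_z = 0.36895.
Unit vector along 225° is (sin 225°, cos 225°) = (-0.7071, -0.7071).
Slope in that direction = a·(-0.7071) + b·(-0.7071) = −0.22535.
Apparent dip = arctan|0.22535| = 12.7° (true dip is 20.4°, so apparent ≤ true as expected).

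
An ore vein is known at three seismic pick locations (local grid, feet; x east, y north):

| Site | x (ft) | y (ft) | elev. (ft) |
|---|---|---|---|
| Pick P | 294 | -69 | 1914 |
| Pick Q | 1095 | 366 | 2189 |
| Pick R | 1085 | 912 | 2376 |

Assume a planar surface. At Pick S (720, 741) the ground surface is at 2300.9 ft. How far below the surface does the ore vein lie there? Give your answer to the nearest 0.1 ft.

Let the plane be z = a·x + b·y + c.
Pick Q−Pick P: 801a + 435b = 275;  Pick R−Pick P: 791a + 981b = 462.
Solving gives a = 0.155775, b = 0.345344.
Then c = 1914 − a·294 − b·-69 = 1892.03.
At (720, 741): z_contact = 112.16 + 255.90 + 1892.03 = 2260.09 ft.
Depth below ground = 2300.9 − 2260.09 = 40.8 ft.

40.8 ft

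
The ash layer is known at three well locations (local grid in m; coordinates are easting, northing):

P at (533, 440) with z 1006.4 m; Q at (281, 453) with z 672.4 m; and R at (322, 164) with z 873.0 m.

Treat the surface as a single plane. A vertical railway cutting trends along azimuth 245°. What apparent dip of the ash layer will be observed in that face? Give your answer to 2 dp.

Let the plane be z = a·easting + b·northing + c.
Q−P: −252a + 13b = −334;  R−P: −211a − 276b = −133.4.
Solving gives a = 1.29910, b = −0.50982.
Unit vector along 245° is (sin 245°, cos 245°) = (-0.9063, -0.4226).
Slope in that direction = a·(-0.9063) + b·(-0.4226) = −0.96192.
Apparent dip = arctan|0.96192| = 43.89° (true dip is 54.4°, so apparent ≤ true as expected).

43.89°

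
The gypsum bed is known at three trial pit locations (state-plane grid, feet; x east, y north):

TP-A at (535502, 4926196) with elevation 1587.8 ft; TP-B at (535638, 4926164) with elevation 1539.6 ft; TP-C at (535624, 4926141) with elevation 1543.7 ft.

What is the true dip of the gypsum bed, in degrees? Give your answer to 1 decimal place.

Two edge vectors: TP-A→TP-B = (136, -32, -48.2), TP-A→TP-C = (122, -55, -44.1).
Normal n = (TP-A→TP-B) × (TP-A→TP-C) = (-1239.8, 117.2, -3576).
So ∂z/∂x = −n_x/n_z = −0.34670 and ∂z/∂y = −n_y/n_z = 0.03277.
Gradient magnitude |∇z| = √(a² + b²) = √(0.12020 + 0.00107) = 0.34825.
True dip = arctan(0.34825) = 19.2°, dipping toward E (azimuth ≈ 095°).

19.2°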